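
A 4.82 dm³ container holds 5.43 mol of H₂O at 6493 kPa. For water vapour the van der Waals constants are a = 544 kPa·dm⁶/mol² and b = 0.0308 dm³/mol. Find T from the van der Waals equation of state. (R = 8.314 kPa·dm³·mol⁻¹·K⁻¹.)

T ≈ 740.3 K

T = (P + a n²/V²)(V − nb)/(nR)
P + a n²/V² = 6493 + (544)(5.43)²/(4.82)² = 7183.4 kPa
V − nb = 4.82 − (5.43)(0.0308) = 4.6528 dm³
T = (7183.4)(4.6528)/((5.43)(8.314)) = 740.3 K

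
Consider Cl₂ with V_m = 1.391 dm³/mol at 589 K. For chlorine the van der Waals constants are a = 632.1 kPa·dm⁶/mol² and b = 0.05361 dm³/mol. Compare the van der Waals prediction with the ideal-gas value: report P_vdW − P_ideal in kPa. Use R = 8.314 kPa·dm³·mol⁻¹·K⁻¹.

Ideal: P_ideal = RT/V_m = (8.314)(589)/1.391 = 3520.45 kPa
vdW: P = RT/(V_m − b) − a/V_m² = 4896.95/1.33739 − 632.1/1.93488 = 3661.57 − 326.687 = 3334.88 kPa
ΔP = 3334.88 − 3520.45 = -185.6 kPa

ΔP ≈ -185.6 kPa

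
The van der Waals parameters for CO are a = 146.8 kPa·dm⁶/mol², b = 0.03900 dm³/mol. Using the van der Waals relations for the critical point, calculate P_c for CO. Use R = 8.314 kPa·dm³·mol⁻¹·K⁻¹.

P_c ≈ 3575 kPa

For a van der Waals gas, P_c = a/(27b²).
P_c = 146.8/(27×(0.03900)²) = 146.8/0.041067 = 3575 kPa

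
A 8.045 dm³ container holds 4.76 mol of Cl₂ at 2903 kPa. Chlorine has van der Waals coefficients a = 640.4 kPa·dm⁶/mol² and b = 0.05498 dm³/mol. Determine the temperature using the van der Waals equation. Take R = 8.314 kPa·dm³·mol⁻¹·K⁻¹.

T = (P + a n²/V²)(V − nb)/(nR)
P + a n²/V² = 2903 + (640.4)(4.76)²/(8.045)² = 3127.2 kPa
V − nb = 8.045 − (4.76)(0.05498) = 7.7833 dm³
T = (3127.2)(7.7833)/((4.76)(8.314)) = 615.0 K

T ≈ 615.0 K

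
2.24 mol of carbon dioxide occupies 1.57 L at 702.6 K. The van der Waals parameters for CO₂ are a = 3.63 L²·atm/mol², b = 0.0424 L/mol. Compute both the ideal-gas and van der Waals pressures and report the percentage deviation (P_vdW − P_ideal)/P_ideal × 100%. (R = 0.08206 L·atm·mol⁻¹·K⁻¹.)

Ideal: P_ideal = nRT/V = (2.24)(0.08206)(702.6)/1.57 = 82.2599 atm
vdW: P = nRT/(V − nb) − a n²/V² = 129.148/1.47502 − 18.2139/2.46490 = 87.5568 − 7.38931 = 80.1675 atm
% deviation = (80.1675 − 82.2599)/82.2599 × 100% = -2.54%

-2.54 %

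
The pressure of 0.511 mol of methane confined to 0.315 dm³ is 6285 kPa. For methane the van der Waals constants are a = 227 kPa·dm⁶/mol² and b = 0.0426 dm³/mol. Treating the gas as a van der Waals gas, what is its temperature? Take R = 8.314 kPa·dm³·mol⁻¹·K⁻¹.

T ≈ 475.0 K

T = (P + a n²/V²)(V − nb)/(nR)
P + a n²/V² = 6285 + (227)(0.511)²/(0.315)² = 6882.4 kPa
V − nb = 0.315 − (0.511)(0.0426) = 0.29323 dm³
T = (6882.4)(0.29323)/((0.511)(8.314)) = 475.0 K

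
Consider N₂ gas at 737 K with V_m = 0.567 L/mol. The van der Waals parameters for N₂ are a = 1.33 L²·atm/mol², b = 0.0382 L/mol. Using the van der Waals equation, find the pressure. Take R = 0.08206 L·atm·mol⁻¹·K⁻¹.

P ≈ 110.2 atm

P = RT/(V_m − b) − a/V_m²
RT/(V_m − b) = (0.08206)(737)/(0.567 − 0.0382) = 60.478/0.52880 = 114.37 atm
a/V_m² = 1.33/(0.567)² = 4.1370 atm
P = 114.37 − 4.1370 = 110.2 atm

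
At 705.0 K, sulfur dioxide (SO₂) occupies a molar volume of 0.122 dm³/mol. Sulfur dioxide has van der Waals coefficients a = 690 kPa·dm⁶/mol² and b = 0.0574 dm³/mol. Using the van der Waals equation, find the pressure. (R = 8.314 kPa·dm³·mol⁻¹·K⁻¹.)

P ≈ 44375 kPa

P = RT/(V_m − b) − a/V_m²
RT/(V_m − b) = (8.314)(705.0)/(0.122 − 0.0574) = 5861.4/0.064600 = 90734 kPa
a/V_m² = 690/(0.122)² = 46359 kPa
P = 90734 − 46359 = 44375 kPa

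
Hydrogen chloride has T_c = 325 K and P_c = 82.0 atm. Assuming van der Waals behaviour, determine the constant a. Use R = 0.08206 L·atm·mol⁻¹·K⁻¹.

a ≈ 3.659 L²·atm/mol²

From T_c = 8a/(27Rb) and P_c = a/(27b²): a = 27 R² T_c²/(64 P_c).
a = 27×(0.08206)²×(325)²/(64×82.0) = 19204/5248.0 = 3.659 L²·atm/mol²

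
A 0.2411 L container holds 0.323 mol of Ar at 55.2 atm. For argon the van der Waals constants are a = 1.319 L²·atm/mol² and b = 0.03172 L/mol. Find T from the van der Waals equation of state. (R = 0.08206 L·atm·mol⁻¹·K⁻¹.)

T ≈ 501.4 K

T = (P + a n²/V²)(V − nb)/(nR)
P + a n²/V² = 55.2 + (1.319)(0.323)²/(0.2411)² = 57.567 atm
V − nb = 0.2411 − (0.323)(0.03172) = 0.23085 L
T = (57.567)(0.23085)/((0.323)(0.08206)) = 501.4 K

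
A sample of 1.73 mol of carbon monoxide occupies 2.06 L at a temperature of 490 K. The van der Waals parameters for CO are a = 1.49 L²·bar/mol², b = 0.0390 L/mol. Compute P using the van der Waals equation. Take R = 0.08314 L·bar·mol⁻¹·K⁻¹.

P = nRT/(V − nb) − a n²/V²
nRT/(V − nb) = (1.73)(0.08314)(490)/(2.06 − 1.73×0.0390) = 70.478/1.9925 = 35.372 bar
a n²/V² = (1.49)(1.73)²/(2.06)² = 1.0509 bar
P = 35.372 − 1.0509 = 34.32 bar

P ≈ 34.32 bar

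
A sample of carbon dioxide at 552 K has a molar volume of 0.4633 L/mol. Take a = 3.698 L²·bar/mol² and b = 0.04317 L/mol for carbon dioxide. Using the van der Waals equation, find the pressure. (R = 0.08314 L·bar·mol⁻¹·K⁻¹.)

P ≈ 92.01 bar

P = RT/(V_m − b) − a/V_m²
RT/(V_m − b) = (0.08314)(552)/(0.4633 − 0.04317) = 45.893/0.42013 = 109.24 bar
a/V_m² = 3.698/(0.4633)² = 17.228 bar
P = 109.24 − 17.228 = 92.01 bar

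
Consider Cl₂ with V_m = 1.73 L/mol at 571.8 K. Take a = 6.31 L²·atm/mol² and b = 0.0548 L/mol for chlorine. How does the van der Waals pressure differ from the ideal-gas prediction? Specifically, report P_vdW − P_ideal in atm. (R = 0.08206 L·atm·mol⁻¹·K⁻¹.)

ΔP ≈ -1.221 atm

Ideal: P_ideal = RT/V_m = (0.08206)(571.8)/1.73 = 27.1225 atm
vdW: P = RT/(V_m − b) − a/V_m² = 46.9219/1.67520 − 6.31/2.99290 = 28.0097 − 2.10832 = 25.9014 atm
ΔP = 25.9014 − 27.1225 = -1.221 atm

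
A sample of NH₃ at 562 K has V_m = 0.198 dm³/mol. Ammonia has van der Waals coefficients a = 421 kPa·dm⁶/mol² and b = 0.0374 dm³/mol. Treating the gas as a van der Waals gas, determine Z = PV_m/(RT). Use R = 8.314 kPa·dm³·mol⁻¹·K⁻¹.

P = RT/(V_m − b) − a/V_m² = (8.314)(562)/(0.198 − 0.0374) − 421/(0.198)²
  = 4672.5/0.16060 − 10739 = 29094 − 10739 = 18355 kPa
Z = PV_m/(RT) = (18355)(0.198)/((8.314)(562)) = 3634.3/4672.5 = 0.7778

Z ≈ 0.7778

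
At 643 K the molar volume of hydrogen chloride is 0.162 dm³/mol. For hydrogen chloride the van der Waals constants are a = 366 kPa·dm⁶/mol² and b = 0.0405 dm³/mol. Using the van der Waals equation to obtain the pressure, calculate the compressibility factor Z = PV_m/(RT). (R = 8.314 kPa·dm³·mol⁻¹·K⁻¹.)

P = RT/(V_m − b) − a/V_m² = (8.314)(643)/(0.162 − 0.0405) − 366/(0.162)²
  = 5345.9/0.12150 − 13946 = 43999 − 13946 = 30053 kPa
Z = PV_m/(RT) = (30053)(0.162)/((8.314)(643)) = 4868.6/5345.9 = 0.9107

Z ≈ 0.9107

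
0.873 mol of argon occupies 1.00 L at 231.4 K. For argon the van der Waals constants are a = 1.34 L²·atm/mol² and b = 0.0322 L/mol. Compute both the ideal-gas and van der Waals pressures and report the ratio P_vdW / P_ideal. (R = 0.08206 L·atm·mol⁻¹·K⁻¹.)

Ideal: P_ideal = nRT/V = (0.873)(0.08206)(231.4)/1.00 = 16.5771 atm
vdW: P = nRT/(V − nb) − a n²/V² = 16.5771/0.971889 − 1.02125/1.00000 = 17.0566 − 1.02125 = 16.0354 atm
Ratio = 16.0354/16.5771 = 0.9673

P_vdW / P_ideal ≈ 0.9673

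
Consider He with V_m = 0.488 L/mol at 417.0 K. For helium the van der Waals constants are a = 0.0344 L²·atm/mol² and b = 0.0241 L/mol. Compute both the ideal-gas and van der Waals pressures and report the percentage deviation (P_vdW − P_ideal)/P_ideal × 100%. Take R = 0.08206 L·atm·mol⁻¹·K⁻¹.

4.99 %

Ideal: P_ideal = RT/V_m = (0.08206)(417.0)/0.488 = 70.1209 atm
vdW: P = RT/(V_m − b) − a/V_m² = 34.2190/0.463900 − 0.0344/0.238144 = 73.7637 − 0.144450 = 73.6193 atm
% deviation = (73.6193 − 70.1209)/70.1209 × 100% = 4.99%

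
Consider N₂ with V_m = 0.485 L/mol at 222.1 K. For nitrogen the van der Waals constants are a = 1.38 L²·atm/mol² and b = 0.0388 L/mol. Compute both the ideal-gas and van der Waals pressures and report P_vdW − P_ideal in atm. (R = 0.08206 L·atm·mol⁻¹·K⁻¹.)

ΔP ≈ -2.599 atm

Ideal: P_ideal = RT/V_m = (0.08206)(222.1)/0.485 = 37.5784 atm
vdW: P = RT/(V_m − b) − a/V_m² = 18.2255/0.446200 − 1.38/0.235225 = 40.8460 − 5.86672 = 34.9793 atm
ΔP = 34.9793 − 37.5784 = -2.599 atm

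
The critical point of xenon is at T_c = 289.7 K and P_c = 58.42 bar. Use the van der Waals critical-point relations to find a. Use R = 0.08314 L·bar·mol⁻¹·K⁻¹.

a ≈ 4.189 L²·bar/mol²

From T_c = 8a/(27Rb) and P_c = a/(27b²): a = 27 R² T_c²/(64 P_c).
a = 27×(0.08314)²×(289.7)²/(64×58.42) = 15663/3738.9 = 4.189 L²·bar/mol²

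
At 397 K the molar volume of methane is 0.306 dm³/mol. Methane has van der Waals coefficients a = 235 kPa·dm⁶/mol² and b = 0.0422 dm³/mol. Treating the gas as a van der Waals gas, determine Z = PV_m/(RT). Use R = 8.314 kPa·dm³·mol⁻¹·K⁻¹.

P = RT/(V_m − b) − a/V_m² = (8.314)(397)/(0.306 − 0.0422) − 235/(0.306)²
  = 3300.7/0.26380 − 2509.7 = 12512 − 2509.7 = 10002 kPa
Z = PV_m/(RT) = (10002)(0.306)/((8.314)(397)) = 3060.6/3300.7 = 0.9273

Z ≈ 0.9273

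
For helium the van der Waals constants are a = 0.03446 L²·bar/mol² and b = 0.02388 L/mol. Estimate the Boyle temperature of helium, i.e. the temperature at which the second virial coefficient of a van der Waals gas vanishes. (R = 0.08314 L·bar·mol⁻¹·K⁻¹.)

For a van der Waals gas the second virial coefficient B₂ = b − a/(RT) vanishes at T_B = a/(Rb).
T_B = 0.03446/(0.08314×0.02388) = 0.03446/0.0019854 = 17.36 K

T_B ≈ 17.36 K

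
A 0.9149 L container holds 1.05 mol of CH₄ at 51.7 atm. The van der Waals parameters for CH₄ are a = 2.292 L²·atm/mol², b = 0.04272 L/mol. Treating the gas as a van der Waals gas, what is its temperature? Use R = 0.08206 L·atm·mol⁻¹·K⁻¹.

T ≈ 552.5 K

T = (P + a n²/V²)(V − nb)/(nR)
P + a n²/V² = 51.7 + (2.292)(1.05)²/(0.9149)² = 54.719 atm
V − nb = 0.9149 − (1.05)(0.04272) = 0.87004 L
T = (54.719)(0.87004)/((1.05)(0.08206)) = 552.5 K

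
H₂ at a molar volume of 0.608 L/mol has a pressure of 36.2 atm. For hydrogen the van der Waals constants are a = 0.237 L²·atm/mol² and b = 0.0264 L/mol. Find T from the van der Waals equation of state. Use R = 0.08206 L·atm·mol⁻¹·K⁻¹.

T ≈ 261.1 K

T = (P + a/V_m²)(V_m − b)/R
P + a/V_m² = 36.2 + 0.237/(0.608)² = 36.841 atm
V_m − b = 0.608 − 0.0264 = 0.58160 L/mol
T = (36.841)(0.58160)/0.08206 = 261.1 K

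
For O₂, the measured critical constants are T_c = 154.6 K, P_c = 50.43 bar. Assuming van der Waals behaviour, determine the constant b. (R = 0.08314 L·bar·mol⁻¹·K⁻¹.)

From T_c = 8a/(27Rb) and P_c = a/(27b²): b = R T_c/(8 P_c).
b = (0.08314)(154.6)/(8×50.43) = 12.853/403.44 = 0.03186 L/mol

b ≈ 0.03186 L/mol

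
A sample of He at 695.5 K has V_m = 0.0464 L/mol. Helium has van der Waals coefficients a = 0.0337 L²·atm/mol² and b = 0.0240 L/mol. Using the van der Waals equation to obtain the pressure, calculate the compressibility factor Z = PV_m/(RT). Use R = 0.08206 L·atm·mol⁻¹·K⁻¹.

P = RT/(V_m − b) − a/V_m² = (0.08206)(695.5)/(0.0464 − 0.0240) − 0.0337/(0.0464)²
  = 57.073/0.022400 − 15.653 = 2547.9 − 15.653 = 2532.2 atm
Z = PV_m/(RT) = (2532.2)(0.0464)/((0.08206)(695.5)) = 117.49/57.073 = 2.059

Z ≈ 2.059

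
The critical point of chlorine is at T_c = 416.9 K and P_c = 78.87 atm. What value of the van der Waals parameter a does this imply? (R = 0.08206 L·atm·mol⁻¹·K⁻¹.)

From T_c = 8a/(27Rb) and P_c = a/(27b²): a = 27 R² T_c²/(64 P_c).
a = 27×(0.08206)²×(416.9)²/(64×78.87) = 31600/5047.7 = 6.260 L²·atm/mol²

a ≈ 6.260 L²·atm/mol²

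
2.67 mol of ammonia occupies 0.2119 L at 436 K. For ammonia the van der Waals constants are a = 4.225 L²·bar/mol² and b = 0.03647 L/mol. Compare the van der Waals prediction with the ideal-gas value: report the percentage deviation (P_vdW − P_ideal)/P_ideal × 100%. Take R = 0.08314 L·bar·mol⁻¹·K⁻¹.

-61.84 %

Ideal: P_ideal = nRT/V = (2.67)(0.08314)(436)/0.2119 = 456.748 bar
vdW: P = nRT/(V − nb) − a n²/V² = 96.7849/0.114525 − 30.1196/0.0449016 = 845.098 − 670.791 = 174.307 bar
% deviation = (174.307 − 456.748)/456.748 × 100% = -61.84%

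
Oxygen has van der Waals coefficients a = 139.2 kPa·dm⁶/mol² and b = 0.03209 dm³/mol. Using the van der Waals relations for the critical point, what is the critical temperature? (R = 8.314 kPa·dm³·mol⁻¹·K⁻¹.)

T_c ≈ 154.6 K

For a van der Waals gas, T_c = 8a/(27Rb).
T_c = 8×139.2/(27×8.314×0.03209) = 1113.6/7.2035 = 154.6 K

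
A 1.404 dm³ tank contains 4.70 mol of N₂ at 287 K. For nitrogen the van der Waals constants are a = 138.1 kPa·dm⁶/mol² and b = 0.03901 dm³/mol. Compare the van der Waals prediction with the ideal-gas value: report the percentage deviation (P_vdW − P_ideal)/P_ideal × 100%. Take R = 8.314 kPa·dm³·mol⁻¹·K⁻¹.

Ideal: P_ideal = nRT/V = (4.70)(8.314)(287)/1.404 = 7987.72 kPa
vdW: P = nRT/(V − nb) − a n²/V² = 11214.8/1.22065 − 3050.63/1.97122 = 9187.56 − 1547.58 = 7639.98 kPa
% deviation = (7639.98 − 7987.72)/7987.72 × 100% = -4.35%

-4.35 %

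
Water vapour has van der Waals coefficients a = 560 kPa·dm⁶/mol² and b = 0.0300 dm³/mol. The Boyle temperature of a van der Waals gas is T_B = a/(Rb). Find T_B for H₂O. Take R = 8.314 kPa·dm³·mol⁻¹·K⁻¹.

T_B ≈ 2245 K

For a van der Waals gas the second virial coefficient B₂ = b − a/(RT) vanishes at T_B = a/(Rb).
T_B = 560/(8.314×0.0300) = 560/0.24942 = 2245 K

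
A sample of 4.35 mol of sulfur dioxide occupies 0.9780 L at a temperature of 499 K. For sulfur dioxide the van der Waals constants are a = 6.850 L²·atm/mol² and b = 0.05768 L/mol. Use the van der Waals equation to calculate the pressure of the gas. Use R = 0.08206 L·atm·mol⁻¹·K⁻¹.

P ≈ 109.5 atm

P = nRT/(V − nb) − a n²/V²
nRT/(V − nb) = (4.35)(0.08206)(499)/(0.9780 − 4.35×0.05768) = 178.12/0.72709 = 244.98 atm
a n²/V² = (6.850)(4.35)²/(0.9780)² = 135.52 atm
P = 244.98 − 135.52 = 109.5 atm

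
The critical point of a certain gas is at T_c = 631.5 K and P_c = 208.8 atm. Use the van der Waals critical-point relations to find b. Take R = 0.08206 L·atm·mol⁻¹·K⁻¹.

From T_c = 8a/(27Rb) and P_c = a/(27b²): b = R T_c/(8 P_c).
b = (0.08206)(631.5)/(8×208.8) = 51.821/1670.4 = 0.03102 L/mol

b ≈ 0.03102 L/mol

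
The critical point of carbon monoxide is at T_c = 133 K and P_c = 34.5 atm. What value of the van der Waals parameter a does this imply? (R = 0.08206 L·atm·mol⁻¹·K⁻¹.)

a ≈ 1.457 L²·atm/mol²

From T_c = 8a/(27Rb) and P_c = a/(27b²): a = 27 R² T_c²/(64 P_c).
a = 27×(0.08206)²×(133)²/(64×34.5) = 3216.1/2208.0 = 1.457 L²·atm/mol²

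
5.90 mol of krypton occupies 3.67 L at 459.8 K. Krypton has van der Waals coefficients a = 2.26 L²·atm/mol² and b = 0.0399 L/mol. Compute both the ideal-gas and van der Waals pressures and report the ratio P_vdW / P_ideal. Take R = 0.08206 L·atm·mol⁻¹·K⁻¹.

P_vdW / P_ideal ≈ 0.9722

Ideal: P_ideal = nRT/V = (5.90)(0.08206)(459.8)/3.67 = 60.6578 atm
vdW: P = nRT/(V − nb) − a n²/V² = 222.614/3.43459 − 78.6706/13.4689 = 64.8153 − 5.84091 = 58.9744 atm
Ratio = 58.9744/60.6578 = 0.9722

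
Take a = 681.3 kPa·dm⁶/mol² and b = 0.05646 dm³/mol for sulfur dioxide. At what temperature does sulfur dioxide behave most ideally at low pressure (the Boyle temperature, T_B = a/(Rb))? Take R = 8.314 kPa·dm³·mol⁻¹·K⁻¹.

T_B ≈ 1451 K

For a van der Waals gas the second virial coefficient B₂ = b − a/(RT) vanishes at T_B = a/(Rb).
T_B = 681.3/(8.314×0.05646) = 681.3/0.46941 = 1451 K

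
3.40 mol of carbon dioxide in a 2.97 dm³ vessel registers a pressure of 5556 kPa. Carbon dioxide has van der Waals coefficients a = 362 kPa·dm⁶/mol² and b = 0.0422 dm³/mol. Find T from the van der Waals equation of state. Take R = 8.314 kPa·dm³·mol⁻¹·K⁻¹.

T ≈ 603.0 K

T = (P + a n²/V²)(V − nb)/(nR)
P + a n²/V² = 5556 + (362)(3.40)²/(2.97)² = 6030.4 kPa
V − nb = 2.97 − (3.40)(0.0422) = 2.8265 dm³
T = (6030.4)(2.8265)/((3.40)(8.314)) = 603.0 K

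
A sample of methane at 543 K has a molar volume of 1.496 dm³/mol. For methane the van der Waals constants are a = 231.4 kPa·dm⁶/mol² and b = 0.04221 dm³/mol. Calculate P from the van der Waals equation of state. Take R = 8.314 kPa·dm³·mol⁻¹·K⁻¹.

P ≈ 3002 kPa

P = RT/(V_m − b) − a/V_m²
RT/(V_m − b) = (8.314)(543)/(1.496 − 0.04221) = 4514.5/1.4538 = 3105.3 kPa
a/V_m² = 231.4/(1.496)² = 103.40 kPa
P = 3105.3 − 103.40 = 3002 kPa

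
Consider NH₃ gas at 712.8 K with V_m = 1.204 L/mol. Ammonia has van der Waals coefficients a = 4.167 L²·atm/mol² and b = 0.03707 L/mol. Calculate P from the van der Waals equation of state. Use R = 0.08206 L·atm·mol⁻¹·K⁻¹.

P = RT/(V_m − b) − a/V_m²
RT/(V_m − b) = (0.08206)(712.8)/(1.204 − 0.03707) = 58.492/1.1669 = 50.126 atm
a/V_m² = 4.167/(1.204)² = 2.8746 atm
P = 50.126 − 2.8746 = 47.25 atm

P ≈ 47.25 atm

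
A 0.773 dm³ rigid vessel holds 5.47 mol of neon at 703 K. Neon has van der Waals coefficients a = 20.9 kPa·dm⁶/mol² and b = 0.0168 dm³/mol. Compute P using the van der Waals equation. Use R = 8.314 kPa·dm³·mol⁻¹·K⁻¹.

P ≈ 45893 kPa

P = nRT/(V − nb) − a n²/V²
nRT/(V − nb) = (5.47)(8.314)(703)/(0.773 − 5.47×0.0168) = 31971/0.68110 = 46940 kPa
a n²/V² = (20.9)(5.47)²/(0.773)² = 1046.6 kPa
P = 46940 − 1046.6 = 45893 kPa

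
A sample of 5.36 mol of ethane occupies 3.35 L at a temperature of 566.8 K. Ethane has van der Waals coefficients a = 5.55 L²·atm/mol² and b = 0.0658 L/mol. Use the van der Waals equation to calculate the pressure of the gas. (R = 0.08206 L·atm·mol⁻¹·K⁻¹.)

P = nRT/(V − nb) − a n²/V²
nRT/(V − nb) = (5.36)(0.08206)(566.8)/(3.35 − 5.36×0.0658) = 249.30/2.9973 = 83.175 atm
a n²/V² = (5.55)(5.36)²/(3.35)² = 14.208 atm
P = 83.175 − 14.208 = 68.97 atm

P ≈ 68.97 atm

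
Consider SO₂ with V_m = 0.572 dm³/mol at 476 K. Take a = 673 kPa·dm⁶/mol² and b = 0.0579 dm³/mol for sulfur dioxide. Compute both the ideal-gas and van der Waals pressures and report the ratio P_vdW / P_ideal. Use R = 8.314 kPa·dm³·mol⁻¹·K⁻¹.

Ideal: P_ideal = RT/V_m = (8.314)(476)/0.572 = 6918.64 kPa
vdW: P = RT/(V_m − b) − a/V_m² = 3957.46/0.514100 − 673/0.327184 = 7697.84 − 2056.95 = 5640.89 kPa
Ratio = 5640.89/6918.64 = 0.8153

P_vdW / P_ideal ≈ 0.8153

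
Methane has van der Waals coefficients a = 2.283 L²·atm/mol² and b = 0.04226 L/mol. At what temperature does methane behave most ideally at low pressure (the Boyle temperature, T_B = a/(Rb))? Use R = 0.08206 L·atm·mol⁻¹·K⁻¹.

T_B ≈ 658.3 K

For a van der Waals gas the second virial coefficient B₂ = b − a/(RT) vanishes at T_B = a/(Rb).
T_B = 2.283/(0.08206×0.04226) = 2.283/0.0034679 = 658.3 K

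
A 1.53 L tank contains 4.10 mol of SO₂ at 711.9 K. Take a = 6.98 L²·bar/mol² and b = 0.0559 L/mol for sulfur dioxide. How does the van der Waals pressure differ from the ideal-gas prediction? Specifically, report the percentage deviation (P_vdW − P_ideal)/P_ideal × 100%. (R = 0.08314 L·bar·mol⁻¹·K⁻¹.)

Ideal: P_ideal = nRT/V = (4.10)(0.08314)(711.9)/1.53 = 158.607 bar
vdW: P = nRT/(V − nb) − a n²/V² = 242.668/1.30081 − 117.334/2.34090 = 186.551 − 50.1235 = 136.428 bar
% deviation = (136.428 − 158.607)/158.607 × 100% = -13.98%

-13.98 %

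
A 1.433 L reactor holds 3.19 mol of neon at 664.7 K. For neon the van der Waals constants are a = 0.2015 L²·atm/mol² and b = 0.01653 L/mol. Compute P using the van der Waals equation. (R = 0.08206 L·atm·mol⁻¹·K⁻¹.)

P = nRT/(V − nb) − a n²/V²
nRT/(V − nb) = (3.19)(0.08206)(664.7)/(1.433 − 3.19×0.01653) = 174.00/1.3803 = 126.06 atm
a n²/V² = (0.2015)(3.19)²/(1.433)² = 0.99854 atm
P = 126.06 − 0.99854 = 125.1 atm

P ≈ 125.1 atm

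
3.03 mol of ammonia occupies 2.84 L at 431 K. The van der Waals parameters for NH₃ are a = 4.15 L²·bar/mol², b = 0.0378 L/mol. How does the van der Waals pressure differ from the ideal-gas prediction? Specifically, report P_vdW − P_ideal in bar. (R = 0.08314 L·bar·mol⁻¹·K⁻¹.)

Ideal: P_ideal = nRT/V = (3.03)(0.08314)(431)/2.84 = 38.2306 bar
vdW: P = nRT/(V − nb) − a n²/V² = 108.575/2.72547 − 38.1007/8.06560 = 39.8372 − 4.72385 = 35.1134 bar
ΔP = 35.1134 − 38.2306 = -3.117 bar

ΔP ≈ -3.117 bar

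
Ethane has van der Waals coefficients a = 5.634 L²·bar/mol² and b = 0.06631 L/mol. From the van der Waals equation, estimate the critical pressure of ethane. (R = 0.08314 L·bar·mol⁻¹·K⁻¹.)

For a van der Waals gas, P_c = a/(27b²).
P_c = 5.634/(27×(0.06631)²) = 5.634/0.11872 = 47.46 bar

P_c ≈ 47.46 bar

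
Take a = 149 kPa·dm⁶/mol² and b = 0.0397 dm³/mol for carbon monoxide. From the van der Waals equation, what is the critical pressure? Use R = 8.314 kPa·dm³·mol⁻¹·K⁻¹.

For a van der Waals gas, P_c = a/(27b²).
P_c = 149/(27×(0.0397)²) = 149/0.042554 = 3501 kPa

P_c ≈ 3501 kPa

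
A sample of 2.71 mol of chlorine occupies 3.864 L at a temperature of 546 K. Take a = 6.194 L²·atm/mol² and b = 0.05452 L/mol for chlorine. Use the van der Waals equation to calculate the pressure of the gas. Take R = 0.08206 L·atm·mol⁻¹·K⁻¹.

P = nRT/(V − nb) − a n²/V²
nRT/(V − nb) = (2.71)(0.08206)(546)/(3.864 − 2.71×0.05452) = 121.42/3.7163 = 32.672 atm
a n²/V² = (6.194)(2.71)²/(3.864)² = 3.0467 atm
P = 32.672 − 3.0467 = 29.63 atm

P ≈ 29.63 atm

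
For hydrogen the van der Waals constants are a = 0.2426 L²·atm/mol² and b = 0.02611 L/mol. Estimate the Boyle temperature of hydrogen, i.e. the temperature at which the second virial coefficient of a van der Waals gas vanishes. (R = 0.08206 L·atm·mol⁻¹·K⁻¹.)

T_B ≈ 113.2 K

For a van der Waals gas the second virial coefficient B₂ = b − a/(RT) vanishes at T_B = a/(Rb).
T_B = 0.2426/(0.08206×0.02611) = 0.2426/0.0021426 = 113.2 K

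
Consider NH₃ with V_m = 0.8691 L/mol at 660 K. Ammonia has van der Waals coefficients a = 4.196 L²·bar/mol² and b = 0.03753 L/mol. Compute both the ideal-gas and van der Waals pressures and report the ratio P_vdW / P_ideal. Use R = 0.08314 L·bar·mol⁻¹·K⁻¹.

Ideal: P_ideal = RT/V_m = (0.08314)(660)/0.8691 = 63.1370 bar
vdW: P = RT/(V_m − b) − a/V_m² = 54.8724/0.831570 − 4.196/0.755335 = 65.9865 − 5.55515 = 60.4314 bar
Ratio = 60.4314/63.1370 = 0.9571

P_vdW / P_ideal ≈ 0.9571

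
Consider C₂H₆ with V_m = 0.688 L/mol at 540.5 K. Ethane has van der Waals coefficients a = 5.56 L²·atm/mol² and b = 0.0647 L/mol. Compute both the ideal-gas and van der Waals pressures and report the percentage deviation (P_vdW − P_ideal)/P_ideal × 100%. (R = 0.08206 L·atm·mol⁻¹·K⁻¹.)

-7.84 %

Ideal: P_ideal = RT/V_m = (0.08206)(540.5)/0.688 = 64.4672 atm
vdW: P = RT/(V_m − b) − a/V_m² = 44.3534/0.623300 − 5.56/0.473344 = 71.1590 − 11.7462 = 59.4128 atm
% deviation = (59.4128 − 64.4672)/64.4672 × 100% = -7.84%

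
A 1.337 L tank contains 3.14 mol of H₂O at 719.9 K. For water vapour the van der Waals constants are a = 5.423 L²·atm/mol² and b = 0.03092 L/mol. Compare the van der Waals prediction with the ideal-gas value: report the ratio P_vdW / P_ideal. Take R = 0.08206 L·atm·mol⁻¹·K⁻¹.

Ideal: P_ideal = nRT/V = (3.14)(0.08206)(719.9)/1.337 = 138.740 atm
vdW: P = nRT/(V − nb) − a n²/V² = 185.495/1.23991 − 53.4686/1.78757 = 149.604 − 29.9113 = 119.693 atm
Ratio = 119.693/138.740 = 0.8627

P_vdW / P_ideal ≈ 0.8627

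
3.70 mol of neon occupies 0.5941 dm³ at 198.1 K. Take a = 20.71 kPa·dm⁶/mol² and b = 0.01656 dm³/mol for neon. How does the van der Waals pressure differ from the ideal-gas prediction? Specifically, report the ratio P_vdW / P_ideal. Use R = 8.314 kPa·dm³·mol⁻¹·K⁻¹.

P_vdW / P_ideal ≈ 1.037

Ideal: P_ideal = nRT/V = (3.70)(8.314)(198.1)/0.5941 = 10257.4 kPa
vdW: P = nRT/(V − nb) − a n²/V² = 6093.91/0.532828 − 283.520/0.352955 = 11436.9 − 803.275 = 10633.6 kPa
Ratio = 10633.6/10257.4 = 1.037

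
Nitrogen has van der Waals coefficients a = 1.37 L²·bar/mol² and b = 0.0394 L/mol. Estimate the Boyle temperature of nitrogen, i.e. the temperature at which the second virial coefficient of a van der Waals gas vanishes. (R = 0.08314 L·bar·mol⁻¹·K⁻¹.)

T_B ≈ 418.2 K

For a van der Waals gas the second virial coefficient B₂ = b − a/(RT) vanishes at T_B = a/(Rb).
T_B = 1.37/(0.08314×0.0394) = 1.37/0.0032757 = 418.2 K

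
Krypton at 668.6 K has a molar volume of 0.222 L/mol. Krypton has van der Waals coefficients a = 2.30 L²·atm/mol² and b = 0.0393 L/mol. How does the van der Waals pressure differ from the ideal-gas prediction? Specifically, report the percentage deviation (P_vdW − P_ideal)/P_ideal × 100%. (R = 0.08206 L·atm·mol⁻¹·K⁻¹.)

Ideal: P_ideal = RT/V_m = (0.08206)(668.6)/0.222 = 247.141 atm
vdW: P = RT/(V_m − b) − a/V_m² = 54.8653/0.182700 − 2.30/0.0492840 = 300.303 − 46.6683 = 253.635 atm
% deviation = (253.635 − 247.141)/247.141 × 100% = 2.63%

2.63 %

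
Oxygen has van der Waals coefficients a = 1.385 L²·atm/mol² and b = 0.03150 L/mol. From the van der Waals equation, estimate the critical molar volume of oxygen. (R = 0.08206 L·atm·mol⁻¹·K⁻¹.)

For a van der Waals gas, V_m,c = 3b.
V_m,c = 3×0.03150 = 0.09450 L/mol

V_m,c ≈ 0.09450 L/mol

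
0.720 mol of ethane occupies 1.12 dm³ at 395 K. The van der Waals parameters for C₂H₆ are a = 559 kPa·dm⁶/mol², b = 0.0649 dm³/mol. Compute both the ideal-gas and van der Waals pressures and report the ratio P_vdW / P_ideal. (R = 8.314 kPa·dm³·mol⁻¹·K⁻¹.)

Ideal: P_ideal = nRT/V = (0.720)(8.314)(395)/1.12 = 2111.16 kPa
vdW: P = nRT/(V − nb) − a n²/V² = 2364.50/1.07327 − 289.786/1.25440 = 2203.08 − 231.016 = 1972.06 kPa
Ratio = 1972.06/2111.16 = 0.9341

P_vdW / P_ideal ≈ 0.9341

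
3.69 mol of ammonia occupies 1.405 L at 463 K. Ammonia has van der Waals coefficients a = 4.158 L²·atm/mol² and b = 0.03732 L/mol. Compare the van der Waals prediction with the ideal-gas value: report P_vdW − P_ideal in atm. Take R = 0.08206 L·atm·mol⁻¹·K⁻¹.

Ideal: P_ideal = nRT/V = (3.69)(0.08206)(463)/1.405 = 99.7844 atm
vdW: P = nRT/(V − nb) − a n²/V² = 140.197/1.26729 − 56.6157/1.97403 = 110.627 − 28.6803 = 81.947 atm
ΔP = 81.947 − 99.7844 = -17.84 atm

ΔP ≈ -17.84 atm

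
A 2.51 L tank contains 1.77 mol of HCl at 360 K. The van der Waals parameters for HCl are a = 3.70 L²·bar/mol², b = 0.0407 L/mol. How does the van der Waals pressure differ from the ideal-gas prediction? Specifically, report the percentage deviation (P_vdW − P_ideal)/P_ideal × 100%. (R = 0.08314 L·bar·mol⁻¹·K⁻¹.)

Ideal: P_ideal = nRT/V = (1.77)(0.08314)(360)/2.51 = 21.1063 bar
vdW: P = nRT/(V − nb) − a n²/V² = 52.9768/2.43796 − 11.5917/6.30010 = 21.7300 − 1.83992 = 19.8901 bar
% deviation = (19.8901 − 21.1063)/21.1063 × 100% = -5.76%

-5.76 %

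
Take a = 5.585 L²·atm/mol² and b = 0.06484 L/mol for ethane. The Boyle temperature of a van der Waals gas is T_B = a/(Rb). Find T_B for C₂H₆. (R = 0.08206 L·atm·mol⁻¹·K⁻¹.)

For a van der Waals gas the second virial coefficient B₂ = b − a/(RT) vanishes at T_B = a/(Rb).
T_B = 5.585/(0.08206×0.06484) = 5.585/0.0053208 = 1050 K

T_B ≈ 1050 K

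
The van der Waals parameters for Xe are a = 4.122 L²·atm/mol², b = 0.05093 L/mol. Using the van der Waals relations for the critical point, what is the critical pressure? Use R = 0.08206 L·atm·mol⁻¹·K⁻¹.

P_c ≈ 58.86 atm

For a van der Waals gas, P_c = a/(27b²).
P_c = 4.122/(27×(0.05093)²) = 4.122/0.070034 = 58.86 atm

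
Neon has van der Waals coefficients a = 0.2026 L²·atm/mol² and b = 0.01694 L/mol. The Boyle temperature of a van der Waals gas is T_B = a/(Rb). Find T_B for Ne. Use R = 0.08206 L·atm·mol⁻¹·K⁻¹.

T_B ≈ 145.7 K

For a van der Waals gas the second virial coefficient B₂ = b − a/(RT) vanishes at T_B = a/(Rb).
T_B = 0.2026/(0.08206×0.01694) = 0.2026/0.0013901 = 145.7 K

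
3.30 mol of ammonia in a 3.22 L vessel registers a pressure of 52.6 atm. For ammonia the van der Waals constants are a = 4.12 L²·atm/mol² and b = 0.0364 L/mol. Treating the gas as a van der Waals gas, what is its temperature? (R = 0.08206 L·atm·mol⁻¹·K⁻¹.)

T ≈ 651.7 K

T = (P + a n²/V²)(V − nb)/(nR)
P + a n²/V² = 52.6 + (4.12)(3.30)²/(3.22)² = 56.927 atm
V − nb = 3.22 − (3.30)(0.0364) = 3.0999 L
T = (56.927)(3.0999)/((3.30)(0.08206)) = 651.7 K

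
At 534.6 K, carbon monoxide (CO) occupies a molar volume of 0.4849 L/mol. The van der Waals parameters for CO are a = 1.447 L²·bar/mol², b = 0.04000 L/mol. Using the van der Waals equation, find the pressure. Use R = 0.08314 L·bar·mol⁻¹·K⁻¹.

P ≈ 93.75 bar

P = RT/(V_m − b) − a/V_m²
RT/(V_m − b) = (0.08314)(534.6)/(0.4849 − 0.04000) = 44.447/0.44490 = 99.903 bar
a/V_m² = 1.447/(0.4849)² = 6.1541 bar
P = 99.903 − 6.1541 = 93.75 bar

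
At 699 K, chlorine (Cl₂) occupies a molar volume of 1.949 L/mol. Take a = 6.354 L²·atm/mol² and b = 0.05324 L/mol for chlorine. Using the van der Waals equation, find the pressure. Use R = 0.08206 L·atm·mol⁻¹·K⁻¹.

P ≈ 28.58 atm

P = RT/(V_m − b) − a/V_m²
RT/(V_m − b) = (0.08206)(699)/(1.949 − 0.05324) = 57.360/1.8958 = 30.256 atm
a/V_m² = 6.354/(1.949)² = 1.6727 atm
P = 30.256 − 1.6727 = 28.58 atm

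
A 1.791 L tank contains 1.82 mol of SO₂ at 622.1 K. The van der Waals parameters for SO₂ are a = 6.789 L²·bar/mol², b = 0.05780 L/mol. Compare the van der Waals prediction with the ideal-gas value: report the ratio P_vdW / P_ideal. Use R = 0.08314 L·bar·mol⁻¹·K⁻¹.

P_vdW / P_ideal ≈ 0.9290

Ideal: P_ideal = nRT/V = (1.82)(0.08314)(622.1)/1.791 = 52.5589 bar
vdW: P = nRT/(V − nb) − a n²/V² = 94.1329/1.68580 − 22.4879/3.20768 = 55.8387 − 7.01064 = 48.8281 bar
Ratio = 48.8281/52.5589 = 0.9290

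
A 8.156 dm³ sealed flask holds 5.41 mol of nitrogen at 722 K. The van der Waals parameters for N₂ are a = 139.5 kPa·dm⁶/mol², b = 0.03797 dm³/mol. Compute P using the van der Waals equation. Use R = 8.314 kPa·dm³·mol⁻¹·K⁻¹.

P ≈ 4023 kPa

P = nRT/(V − nb) − a n²/V²
nRT/(V − nb) = (5.41)(8.314)(722)/(8.156 − 5.41×0.03797) = 32475/7.9506 = 4084.6 kPa
a n²/V² = (139.5)(5.41)²/(8.156)² = 61.378 kPa
P = 4084.6 − 61.378 = 4023 kPa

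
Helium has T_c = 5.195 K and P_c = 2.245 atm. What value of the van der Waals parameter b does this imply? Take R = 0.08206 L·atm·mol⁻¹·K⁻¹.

From T_c = 8a/(27Rb) and P_c = a/(27b²): b = R T_c/(8 P_c).
b = (0.08206)(5.195)/(8×2.245) = 0.42630/17.960 = 0.02374 L/mol

b ≈ 0.02374 L/mol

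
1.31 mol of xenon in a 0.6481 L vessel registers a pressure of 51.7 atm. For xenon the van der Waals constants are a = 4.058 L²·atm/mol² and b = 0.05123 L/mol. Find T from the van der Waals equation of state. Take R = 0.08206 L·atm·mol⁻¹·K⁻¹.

T = (P + a n²/V²)(V − nb)/(nR)
P + a n²/V² = 51.7 + (4.058)(1.31)²/(0.6481)² = 68.279 atm
V − nb = 0.6481 − (1.31)(0.05123) = 0.58099 L
T = (68.279)(0.58099)/((1.31)(0.08206)) = 369.0 K

T ≈ 369.0 K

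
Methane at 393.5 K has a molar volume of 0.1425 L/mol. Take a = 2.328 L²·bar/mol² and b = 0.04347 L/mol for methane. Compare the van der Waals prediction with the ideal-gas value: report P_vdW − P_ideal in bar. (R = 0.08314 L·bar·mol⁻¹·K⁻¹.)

ΔP ≈ -13.87 bar

Ideal: P_ideal = RT/V_m = (0.08314)(393.5)/0.1425 = 229.583 bar
vdW: P = RT/(V_m − b) − a/V_m² = 32.7156/0.0990300 − 2.328/0.0203063 = 330.360 − 114.644 = 215.716 bar
ΔP = 215.716 − 229.583 = -13.87 bar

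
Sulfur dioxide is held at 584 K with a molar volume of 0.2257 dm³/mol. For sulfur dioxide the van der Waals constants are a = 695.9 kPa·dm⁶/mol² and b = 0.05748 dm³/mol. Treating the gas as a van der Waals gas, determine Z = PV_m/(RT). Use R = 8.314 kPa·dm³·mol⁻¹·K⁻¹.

P = RT/(V_m − b) − a/V_m² = (8.314)(584)/(0.2257 − 0.05748) − 695.9/(0.2257)²
  = 4855.4/0.16822 − 13661 = 28863 − 13661 = 15202 kPa
Z = PV_m/(RT) = (15202)(0.2257)/((8.314)(584)) = 3431.1/4855.4 = 0.7067

Z ≈ 0.7067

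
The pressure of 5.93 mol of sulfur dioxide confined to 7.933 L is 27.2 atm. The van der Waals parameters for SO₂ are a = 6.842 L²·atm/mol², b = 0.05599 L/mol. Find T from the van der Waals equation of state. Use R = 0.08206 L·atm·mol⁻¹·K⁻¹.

T ≈ 484.6 K

T = (P + a n²/V²)(V − nb)/(nR)
P + a n²/V² = 27.2 + (6.842)(5.93)²/(7.933)² = 31.023 atm
V − nb = 7.933 − (5.93)(0.05599) = 7.6010 L
T = (31.023)(7.6010)/((5.93)(0.08206)) = 484.6 K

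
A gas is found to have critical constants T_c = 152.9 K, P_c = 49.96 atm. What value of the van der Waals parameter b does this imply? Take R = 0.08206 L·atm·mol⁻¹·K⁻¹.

b ≈ 0.03139 L/mol

From T_c = 8a/(27Rb) and P_c = a/(27b²): b = R T_c/(8 P_c).
b = (0.08206)(152.9)/(8×49.96) = 12.547/399.68 = 0.03139 L/mol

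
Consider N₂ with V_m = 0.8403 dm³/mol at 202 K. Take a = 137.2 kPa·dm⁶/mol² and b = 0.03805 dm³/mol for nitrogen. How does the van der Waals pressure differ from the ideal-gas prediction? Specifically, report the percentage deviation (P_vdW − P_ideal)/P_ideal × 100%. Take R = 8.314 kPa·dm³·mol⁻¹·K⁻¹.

-4.98 %

Ideal: P_ideal = RT/V_m = (8.314)(202)/0.8403 = 1998.61 kPa
vdW: P = RT/(V_m − b) − a/V_m² = 1679.43/0.802250 − 137.2/0.706104 = 2093.40 − 194.306 = 1899.09 kPa
% deviation = (1899.09 − 1998.61)/1998.61 × 100% = -4.98%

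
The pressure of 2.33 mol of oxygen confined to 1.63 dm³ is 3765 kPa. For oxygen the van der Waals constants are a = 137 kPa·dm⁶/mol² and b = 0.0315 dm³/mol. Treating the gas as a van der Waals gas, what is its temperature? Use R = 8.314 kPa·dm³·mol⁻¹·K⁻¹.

T ≈ 325.0 K

T = (P + a n²/V²)(V − nb)/(nR)
P + a n²/V² = 3765 + (137)(2.33)²/(1.63)² = 4044.9 kPa
V − nb = 1.63 − (2.33)(0.0315) = 1.5566 dm³
T = (4044.9)(1.5566)/((2.33)(8.314)) = 325.0 K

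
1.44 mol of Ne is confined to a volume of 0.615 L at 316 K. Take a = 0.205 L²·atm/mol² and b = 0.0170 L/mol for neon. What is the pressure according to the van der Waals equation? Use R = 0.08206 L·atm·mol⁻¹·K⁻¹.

P ≈ 62.11 atm

P = nRT/(V − nb) − a n²/V²
nRT/(V − nb) = (1.44)(0.08206)(316)/(0.615 − 1.44×0.0170) = 37.341/0.59052 = 63.234 atm
a n²/V² = (0.205)(1.44)²/(0.615)² = 1.1239 atm
P = 63.234 − 1.1239 = 62.11 atm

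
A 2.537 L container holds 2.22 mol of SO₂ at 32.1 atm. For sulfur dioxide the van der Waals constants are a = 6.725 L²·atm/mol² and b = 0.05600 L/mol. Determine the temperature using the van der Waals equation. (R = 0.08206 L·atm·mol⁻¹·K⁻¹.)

T ≈ 493.3 K

T = (P + a n²/V²)(V − nb)/(nR)
P + a n²/V² = 32.1 + (6.725)(2.22)²/(2.537)² = 37.249 atm
V − nb = 2.537 − (2.22)(0.05600) = 2.4127 L
T = (37.249)(2.4127)/((2.22)(0.08206)) = 493.3 K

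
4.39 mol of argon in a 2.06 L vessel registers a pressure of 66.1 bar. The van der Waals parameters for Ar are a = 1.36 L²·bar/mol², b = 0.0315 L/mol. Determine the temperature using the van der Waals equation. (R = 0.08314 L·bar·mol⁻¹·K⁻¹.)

T = (P + a n²/V²)(V − nb)/(nR)
P + a n²/V² = 66.1 + (1.36)(4.39)²/(2.06)² = 72.276 bar
V − nb = 2.06 − (4.39)(0.0315) = 1.9217 L
T = (72.276)(1.9217)/((4.39)(0.08314)) = 380.5 K

T ≈ 380.5 K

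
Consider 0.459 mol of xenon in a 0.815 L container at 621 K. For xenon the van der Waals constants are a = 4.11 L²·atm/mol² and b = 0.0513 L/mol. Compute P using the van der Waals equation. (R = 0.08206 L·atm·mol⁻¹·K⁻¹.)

P = nRT/(V − nb) − a n²/V²
nRT/(V − nb) = (0.459)(0.08206)(621)/(0.815 − 0.459×0.0513) = 23.390/0.79145 = 29.553 atm
a n²/V² = (4.11)(0.459)²/(0.815)² = 1.3036 atm
P = 29.553 − 1.3036 = 28.25 atm

P ≈ 28.25 atm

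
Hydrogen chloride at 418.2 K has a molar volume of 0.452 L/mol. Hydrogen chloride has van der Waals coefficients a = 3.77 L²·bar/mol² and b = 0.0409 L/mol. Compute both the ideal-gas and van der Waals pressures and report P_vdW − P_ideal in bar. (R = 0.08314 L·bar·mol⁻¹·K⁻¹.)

ΔP ≈ -10.80 bar

Ideal: P_ideal = RT/V_m = (0.08314)(418.2)/0.452 = 76.9229 bar
vdW: P = RT/(V_m − b) − a/V_m² = 34.7691/0.411100 − 3.77/0.204304 = 84.5758 − 18.4529 = 66.1229 bar
ΔP = 66.1229 − 76.9229 = -10.80 bar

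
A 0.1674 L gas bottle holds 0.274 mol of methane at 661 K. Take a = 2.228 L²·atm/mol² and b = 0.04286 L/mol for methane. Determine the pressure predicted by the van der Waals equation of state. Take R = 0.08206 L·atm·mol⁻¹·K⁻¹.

P ≈ 89.51 atm

P = nRT/(V − nb) − a n²/V²
nRT/(V − nb) = (0.274)(0.08206)(661)/(0.1674 − 0.274×0.04286) = 14.862/0.15566 = 95.477 atm
a n²/V² = (2.228)(0.274)²/(0.1674)² = 5.9691 atm
P = 95.477 − 5.9691 = 89.51 atm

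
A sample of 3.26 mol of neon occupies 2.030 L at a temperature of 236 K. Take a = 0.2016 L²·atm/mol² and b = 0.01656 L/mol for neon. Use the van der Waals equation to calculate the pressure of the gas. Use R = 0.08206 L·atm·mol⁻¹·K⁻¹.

P ≈ 31.43 atm

P = nRT/(V − nb) − a n²/V²
nRT/(V − nb) = (3.26)(0.08206)(236)/(2.030 − 3.26×0.01656) = 63.134/1.9760 = 31.950 atm
a n²/V² = (0.2016)(3.26)²/(2.030)² = 0.51992 atm
P = 31.950 − 0.51992 = 31.43 atm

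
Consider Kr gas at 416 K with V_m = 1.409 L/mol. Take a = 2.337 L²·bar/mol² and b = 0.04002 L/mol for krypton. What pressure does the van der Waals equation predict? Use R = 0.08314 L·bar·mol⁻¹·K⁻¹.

P = RT/(V_m − b) − a/V_m²
RT/(V_m − b) = (0.08314)(416)/(1.409 − 0.04002) = 34.586/1.3690 = 25.264 bar
a/V_m² = 2.337/(1.409)² = 1.1772 bar
P = 25.264 − 1.1772 = 24.09 bar

P ≈ 24.09 bar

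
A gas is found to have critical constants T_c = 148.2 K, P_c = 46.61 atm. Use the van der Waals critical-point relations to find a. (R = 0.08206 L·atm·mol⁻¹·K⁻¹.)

a ≈ 1.339 L²·atm/mol²

From T_c = 8a/(27Rb) and P_c = a/(27b²): a = 27 R² T_c²/(64 P_c).
a = 27×(0.08206)²×(148.2)²/(64×46.61) = 3993.2/2983.0 = 1.339 L²·atm/mol²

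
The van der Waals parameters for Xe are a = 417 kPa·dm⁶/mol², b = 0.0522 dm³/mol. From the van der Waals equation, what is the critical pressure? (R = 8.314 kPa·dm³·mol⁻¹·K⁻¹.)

P_c ≈ 5668 kPa

For a van der Waals gas, P_c = a/(27b²).
P_c = 417/(27×(0.0522)²) = 417/0.073571 = 5668 kPa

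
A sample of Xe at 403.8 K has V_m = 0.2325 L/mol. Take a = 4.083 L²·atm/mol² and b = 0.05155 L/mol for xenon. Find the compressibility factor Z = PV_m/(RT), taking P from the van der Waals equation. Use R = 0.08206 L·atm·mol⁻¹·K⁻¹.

Z ≈ 0.7549

P = RT/(V_m − b) − a/V_m² = (0.08206)(403.8)/(0.2325 − 0.05155) − 4.083/(0.2325)²
  = 33.136/0.18095 − 75.532 = 183.12 − 75.532 = 107.59 atm
Z = PV_m/(RT) = (107.59)(0.2325)/((0.08206)(403.8)) = 25.015/33.136 = 0.7549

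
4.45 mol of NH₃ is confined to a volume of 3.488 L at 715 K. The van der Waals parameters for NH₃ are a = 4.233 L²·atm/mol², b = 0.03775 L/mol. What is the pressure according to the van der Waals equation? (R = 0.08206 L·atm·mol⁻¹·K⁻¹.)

P ≈ 71.75 atm

P = nRT/(V − nb) − a n²/V²
nRT/(V − nb) = (4.45)(0.08206)(715)/(3.488 − 4.45×0.03775) = 261.09/3.3200 = 78.642 atm
a n²/V² = (4.233)(4.45)²/(3.488)² = 6.8899 atm
P = 78.642 − 6.8899 = 71.75 atm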